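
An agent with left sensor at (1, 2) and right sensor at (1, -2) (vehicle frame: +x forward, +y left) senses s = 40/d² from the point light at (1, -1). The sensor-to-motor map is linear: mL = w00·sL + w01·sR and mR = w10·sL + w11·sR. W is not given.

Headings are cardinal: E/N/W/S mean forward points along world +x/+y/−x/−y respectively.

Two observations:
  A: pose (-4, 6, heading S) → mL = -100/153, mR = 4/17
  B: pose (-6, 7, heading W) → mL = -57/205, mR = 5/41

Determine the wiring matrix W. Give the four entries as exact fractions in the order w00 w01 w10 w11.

-1 1/2 0 1/2

obs A: pose=(-4,6,S) → sL=8/9, sR=8/17, mL=-100/153, mR=4/17
obs B: pose=(-6,7,W) → sL=2/5, sR=10/41, mL=-57/205, mR=5/41
sensor matrix S = [[8/9, 8/17], [2/5, 10/41]]; det S = 896/31365
solve [mL_A; mL_B] = S·[w00; w01] and [mR_A; mR_B] = S·[w10; w11]:
  w00 = -1, w01 = 1/2, w10 = 0, w11 = 1/2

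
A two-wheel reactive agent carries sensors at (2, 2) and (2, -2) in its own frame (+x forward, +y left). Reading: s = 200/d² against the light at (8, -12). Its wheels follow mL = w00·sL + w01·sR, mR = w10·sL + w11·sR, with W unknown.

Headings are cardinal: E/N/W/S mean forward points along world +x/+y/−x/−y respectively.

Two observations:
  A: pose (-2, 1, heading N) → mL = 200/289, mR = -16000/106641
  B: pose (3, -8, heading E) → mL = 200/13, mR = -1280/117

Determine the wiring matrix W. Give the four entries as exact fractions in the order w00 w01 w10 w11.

0 1 1 -1

obs A: pose=(-2,1,N) → sL=200/369, sR=200/289, mL=200/289, mR=-16000/106641
obs B: pose=(3,-8,E) → sL=40/9, sR=200/13, mL=200/13, mR=-1280/117
sensor matrix S = [[200/369, 200/289], [40/9, 200/13]]; det S = 2432000/462111
solve [mL_A; mL_B] = S·[w00; w01] and [mR_A; mR_B] = S·[w10; w11]:
  w00 = 0, w01 = 1, w10 = 1, w11 = -1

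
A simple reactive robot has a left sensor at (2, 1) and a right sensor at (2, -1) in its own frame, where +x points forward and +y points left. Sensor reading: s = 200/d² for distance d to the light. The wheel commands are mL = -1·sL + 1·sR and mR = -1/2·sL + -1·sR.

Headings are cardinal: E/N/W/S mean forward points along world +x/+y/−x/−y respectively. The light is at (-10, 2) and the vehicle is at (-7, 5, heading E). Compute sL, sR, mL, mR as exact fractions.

left sensor world pos  = (-5, 6); dL² = 41
right sensor world pos = (-5, 4); dR² = 29
sL = 200/41 = 200/41
sR = 200/29 = 200/29
mL = -1·sL + 1·sR = 2400/1189
mR = -1/2·sL + -1·sR = -11100/1189

200/41 200/29 2400/1189 -11100/1189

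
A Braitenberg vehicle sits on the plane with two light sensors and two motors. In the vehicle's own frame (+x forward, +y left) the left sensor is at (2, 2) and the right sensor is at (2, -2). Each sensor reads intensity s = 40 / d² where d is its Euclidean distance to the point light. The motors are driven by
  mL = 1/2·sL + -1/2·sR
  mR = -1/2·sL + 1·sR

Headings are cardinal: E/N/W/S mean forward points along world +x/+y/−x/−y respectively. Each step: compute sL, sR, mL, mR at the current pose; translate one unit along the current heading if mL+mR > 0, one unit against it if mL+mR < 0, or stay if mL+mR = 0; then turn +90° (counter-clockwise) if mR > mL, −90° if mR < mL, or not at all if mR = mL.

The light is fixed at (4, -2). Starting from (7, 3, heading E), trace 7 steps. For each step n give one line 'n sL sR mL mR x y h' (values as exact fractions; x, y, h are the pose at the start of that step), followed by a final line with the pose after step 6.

n=0: pose=(7,3,E); sL=20/37, sR=20/17; mL=-200/629, mR=570/629; mL+mR=10/17 → advance +1; mR−mL=770/629 → turn +1·90°
n=1: pose=(8,3,N); sL=40/53, sR=8/17; mL=128/901, mR=84/901; mL+mR=4/17 → advance +1; mR−mL=-44/901 → turn -1·90°
n=2: pose=(8,4,E); sL=2/5, sR=10/13; mL=-12/65, mR=37/65; mL+mR=5/13 → advance +1; mR−mL=49/65 → turn +1·90°
n=3: pose=(9,4,N); sL=40/73, sR=40/113; mL=800/8249, mR=660/8249; mL+mR=20/113 → advance +1; mR−mL=-140/8249 → turn -1·90°
n=4: pose=(9,5,E); sL=4/13, sR=20/37; mL=-56/481, mR=186/481; mL+mR=10/37 → advance +1; mR−mL=242/481 → turn +1·90°
n=5: pose=(10,5,N); sL=40/97, sR=8/29; mL=192/2813, mR=196/2813; mL+mR=4/29 → advance +1; mR−mL=4/2813 → turn +1·90°
n=6: pose=(10,6,W); sL=10/13, sR=10/29; mL=80/377, mR=-15/377; mL+mR=5/29 → advance +1; mR−mL=-95/377 → turn -1·90°

0 20/37 20/17 -200/629 570/629 7 3 E
1 40/53 8/17 128/901 84/901 8 3 N
2 2/5 10/13 -12/65 37/65 8 4 E
3 40/73 40/113 800/8249 660/8249 9 4 N
4 4/13 20/37 -56/481 186/481 9 5 E
5 40/97 8/29 192/2813 196/2813 10 5 N
6 10/13 10/29 80/377 -15/377 10 6 W
final 9 6 N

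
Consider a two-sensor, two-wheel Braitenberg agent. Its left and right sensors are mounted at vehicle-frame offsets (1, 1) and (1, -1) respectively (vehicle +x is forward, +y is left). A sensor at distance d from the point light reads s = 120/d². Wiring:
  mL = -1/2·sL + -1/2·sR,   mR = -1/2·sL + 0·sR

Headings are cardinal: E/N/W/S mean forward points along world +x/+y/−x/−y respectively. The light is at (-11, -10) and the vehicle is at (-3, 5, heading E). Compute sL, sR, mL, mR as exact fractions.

120/337 120/277 -36840/93349 -60/337

left sensor world pos  = (-2, 6); dL² = 337
right sensor world pos = (-2, 4); dR² = 277
sL = 120/337 = 120/337
sR = 120/277 = 120/277
mL = -1/2·sL + -1/2·sR = -36840/93349
mR = -1/2·sL + 0·sR = -60/337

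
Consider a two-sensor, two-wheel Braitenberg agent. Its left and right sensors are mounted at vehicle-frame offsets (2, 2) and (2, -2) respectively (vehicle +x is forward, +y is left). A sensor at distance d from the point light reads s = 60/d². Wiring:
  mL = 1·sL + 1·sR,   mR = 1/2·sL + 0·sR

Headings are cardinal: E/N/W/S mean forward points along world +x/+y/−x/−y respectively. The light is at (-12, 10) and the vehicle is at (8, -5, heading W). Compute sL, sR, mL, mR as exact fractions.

60/613 60/493 66360/302209 30/613

left sensor world pos  = (6, -7); dL² = 613
right sensor world pos = (6, -3); dR² = 493
sL = 60/613 = 60/613
sR = 60/493 = 60/493
mL = 1·sL + 1·sR = 66360/302209
mR = 1/2·sL + 0·sR = 30/613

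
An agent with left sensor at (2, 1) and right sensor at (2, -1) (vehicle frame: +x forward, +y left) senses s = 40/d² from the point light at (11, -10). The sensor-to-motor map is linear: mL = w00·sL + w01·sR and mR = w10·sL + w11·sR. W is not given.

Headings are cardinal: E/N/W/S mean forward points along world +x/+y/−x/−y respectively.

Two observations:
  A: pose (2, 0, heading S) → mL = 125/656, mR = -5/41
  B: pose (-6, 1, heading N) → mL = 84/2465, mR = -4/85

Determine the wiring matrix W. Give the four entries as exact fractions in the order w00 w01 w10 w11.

1 -1/2 0 -1/2

obs A: pose=(2,0,S) → sL=5/16, sR=10/41, mL=125/656, mR=-5/41
obs B: pose=(-6,1,N) → sL=40/493, sR=8/85, mL=84/2465, mR=-4/85
sensor matrix S = [[5/16, 10/41], [40/493, 8/85]]; det S = 389/40426
solve [mL_A; mL_B] = S·[w00; w01] and [mR_A; mR_B] = S·[w10; w11]:
  w00 = 1, w01 = -1/2, w10 = 0, w11 = -1/2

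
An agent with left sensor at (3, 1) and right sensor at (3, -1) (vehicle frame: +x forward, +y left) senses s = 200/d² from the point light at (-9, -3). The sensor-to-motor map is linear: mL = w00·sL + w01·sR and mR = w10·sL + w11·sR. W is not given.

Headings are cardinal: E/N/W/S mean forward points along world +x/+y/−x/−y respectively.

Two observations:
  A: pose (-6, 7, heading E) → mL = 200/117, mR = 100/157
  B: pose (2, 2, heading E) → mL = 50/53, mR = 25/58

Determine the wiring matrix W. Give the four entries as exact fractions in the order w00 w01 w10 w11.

0 1 1/2 0

obs A: pose=(-6,7,E) → sL=200/157, sR=200/117, mL=200/117, mR=100/157
obs B: pose=(2,2,E) → sL=25/29, sR=50/53, mL=50/53, mR=25/58
sensor matrix S = [[200/157, 200/117], [25/29, 50/53]]; det S = -7675000/28233153
solve [mL_A; mL_B] = S·[w00; w01] and [mR_A; mR_B] = S·[w10; w11]:
  w00 = 0, w01 = 1, w10 = 1/2, w11 = 0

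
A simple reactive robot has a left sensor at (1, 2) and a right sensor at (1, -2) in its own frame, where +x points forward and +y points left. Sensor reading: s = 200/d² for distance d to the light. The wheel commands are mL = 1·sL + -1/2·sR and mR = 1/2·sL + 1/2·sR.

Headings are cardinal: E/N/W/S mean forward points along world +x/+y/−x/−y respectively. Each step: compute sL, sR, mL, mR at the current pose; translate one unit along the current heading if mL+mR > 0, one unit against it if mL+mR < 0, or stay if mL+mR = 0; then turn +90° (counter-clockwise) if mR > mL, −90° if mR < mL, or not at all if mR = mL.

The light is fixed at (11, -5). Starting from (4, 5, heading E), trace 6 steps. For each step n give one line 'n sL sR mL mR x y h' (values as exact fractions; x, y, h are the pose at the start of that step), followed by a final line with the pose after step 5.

0 10/9 2 1/9 14/9 4 5 E
1 40/37 200/137 1780/5069 6440/5069 5 5 N
2 20/13 100/109 1530/1417 1740/1417 5 6 W
3 8/5 200/181 948/905 1224/905 4 6 S
4 10/9 2 1/9 14/9 4 5 E
5 40/37 200/137 1780/5069 6440/5069 5 5 N
final 5 6 W

n=0: pose=(4,5,E); sL=10/9, sR=2; mL=1/9, mR=14/9; mL+mR=5/3 → advance +1; mR−mL=13/9 → turn +1·90°
n=1: pose=(5,5,N); sL=40/37, sR=200/137; mL=1780/5069, mR=6440/5069; mL+mR=60/37 → advance +1; mR−mL=4660/5069 → turn +1·90°
n=2: pose=(5,6,W); sL=20/13, sR=100/109; mL=1530/1417, mR=1740/1417; mL+mR=30/13 → advance +1; mR−mL=210/1417 → turn +1·90°
n=3: pose=(4,6,S); sL=8/5, sR=200/181; mL=948/905, mR=1224/905; mL+mR=12/5 → advance +1; mR−mL=276/905 → turn +1·90°
n=4: pose=(4,5,E); sL=10/9, sR=2; mL=1/9, mR=14/9; mL+mR=5/3 → advance +1; mR−mL=13/9 → turn +1·90°
n=5: pose=(5,5,N); sL=40/37, sR=200/137; mL=1780/5069, mR=6440/5069; mL+mR=60/37 → advance +1; mR−mL=4660/5069 → turn +1·90°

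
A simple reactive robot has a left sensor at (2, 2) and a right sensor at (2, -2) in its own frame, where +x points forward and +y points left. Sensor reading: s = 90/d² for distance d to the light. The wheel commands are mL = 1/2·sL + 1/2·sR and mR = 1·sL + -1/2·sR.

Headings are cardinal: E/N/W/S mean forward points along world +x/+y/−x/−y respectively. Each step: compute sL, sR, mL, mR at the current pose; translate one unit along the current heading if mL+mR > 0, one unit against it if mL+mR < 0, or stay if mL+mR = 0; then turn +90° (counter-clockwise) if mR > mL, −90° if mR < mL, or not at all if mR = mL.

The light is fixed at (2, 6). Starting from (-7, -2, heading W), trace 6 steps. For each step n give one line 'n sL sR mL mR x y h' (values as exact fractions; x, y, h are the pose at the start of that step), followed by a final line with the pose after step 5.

0 90/221 90/157 17010/34697 4185/34697 -7 -2 W
1 1/2 9/10 7/10 1/20 -8 -2 N
2 90/89 18/29 2106/2581 1809/2581 -8 -1 E
3 9/13 45/101 747/1313 1233/2626 -7 -1 S
4 90/221 90/157 17010/34697 4185/34697 -7 -2 W
5 1/2 9/10 7/10 1/20 -8 -2 N
final -8 -1 E

n=0: pose=(-7,-2,W); sL=90/221, sR=90/157; mL=17010/34697, mR=4185/34697; mL+mR=135/221 → advance +1; mR−mL=-12825/34697 → turn -1·90°
n=1: pose=(-8,-2,N); sL=1/2, sR=9/10; mL=7/10, mR=1/20; mL+mR=3/4 → advance +1; mR−mL=-13/20 → turn -1·90°
n=2: pose=(-8,-1,E); sL=90/89, sR=18/29; mL=2106/2581, mR=1809/2581; mL+mR=135/89 → advance +1; mR−mL=-297/2581 → turn -1·90°
n=3: pose=(-7,-1,S); sL=9/13, sR=45/101; mL=747/1313, mR=1233/2626; mL+mR=27/26 → advance +1; mR−mL=-261/2626 → turn -1·90°
n=4: pose=(-7,-2,W); sL=90/221, sR=90/157; mL=17010/34697, mR=4185/34697; mL+mR=135/221 → advance +1; mR−mL=-12825/34697 → turn -1·90°
n=5: pose=(-8,-2,N); sL=1/2, sR=9/10; mL=7/10, mR=1/20; mL+mR=3/4 → advance +1; mR−mL=-13/20 → turn -1·90°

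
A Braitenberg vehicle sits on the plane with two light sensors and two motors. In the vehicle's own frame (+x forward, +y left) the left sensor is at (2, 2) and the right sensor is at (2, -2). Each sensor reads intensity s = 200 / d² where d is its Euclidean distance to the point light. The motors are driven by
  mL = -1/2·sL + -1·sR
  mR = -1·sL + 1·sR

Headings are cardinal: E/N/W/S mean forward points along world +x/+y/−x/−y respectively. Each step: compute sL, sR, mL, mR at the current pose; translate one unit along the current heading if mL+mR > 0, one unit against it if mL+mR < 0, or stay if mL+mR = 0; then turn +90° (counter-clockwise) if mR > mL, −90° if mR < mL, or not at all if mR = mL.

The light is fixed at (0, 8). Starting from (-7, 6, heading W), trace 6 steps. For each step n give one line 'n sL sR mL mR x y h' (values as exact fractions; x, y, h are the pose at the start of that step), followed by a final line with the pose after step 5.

0 200/97 200/81 -27500/7857 3200/7857 -7 6 W
1 25/4 5/2 -45/8 -15/4 -6 6 S
2 200/17 8 -236/17 -64/17 -6 7 E
3 100/41 100/13 -4750/533 2800/533 -7 7 N
4 200/97 200/81 -27500/7857 3200/7857 -7 6 W
5 25/4 5/2 -45/8 -15/4 -6 6 S
final -6 7 E

n=0: pose=(-7,6,W); sL=200/97, sR=200/81; mL=-27500/7857, mR=3200/7857; mL+mR=-300/97 → advance -1; mR−mL=30700/7857 → turn +1·90°
n=1: pose=(-6,6,S); sL=25/4, sR=5/2; mL=-45/8, mR=-15/4; mL+mR=-75/8 → advance -1; mR−mL=15/8 → turn +1·90°
n=2: pose=(-6,7,E); sL=200/17, sR=8; mL=-236/17, mR=-64/17; mL+mR=-300/17 → advance -1; mR−mL=172/17 → turn +1·90°
n=3: pose=(-7,7,N); sL=100/41, sR=100/13; mL=-4750/533, mR=2800/533; mL+mR=-150/41 → advance -1; mR−mL=7550/533 → turn +1·90°
n=4: pose=(-7,6,W); sL=200/97, sR=200/81; mL=-27500/7857, mR=3200/7857; mL+mR=-300/97 → advance -1; mR−mL=30700/7857 → turn +1·90°
n=5: pose=(-6,6,S); sL=25/4, sR=5/2; mL=-45/8, mR=-15/4; mL+mR=-75/8 → advance -1; mR−mL=15/8 → turn +1·90°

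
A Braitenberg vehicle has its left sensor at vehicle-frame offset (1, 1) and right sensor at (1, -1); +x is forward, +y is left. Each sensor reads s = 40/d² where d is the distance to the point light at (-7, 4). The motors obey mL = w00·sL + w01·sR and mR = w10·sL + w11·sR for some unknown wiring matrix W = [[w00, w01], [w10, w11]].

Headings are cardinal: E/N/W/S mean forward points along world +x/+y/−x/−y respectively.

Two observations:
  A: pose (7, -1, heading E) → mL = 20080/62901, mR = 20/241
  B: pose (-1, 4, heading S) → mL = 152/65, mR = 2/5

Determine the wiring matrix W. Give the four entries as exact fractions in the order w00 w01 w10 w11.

obs A: pose=(7,-1,E) → sL=40/241, sR=40/261, mL=20080/62901, mR=20/241
obs B: pose=(-1,4,S) → sL=4/5, sR=20/13, mL=152/65, mR=2/5
sensor matrix S = [[40/241, 40/261], [4/5, 20/13]]; det S = 108544/817713
solve [mL_A; mL_B] = S·[w00; w01] and [mR_A; mR_B] = S·[w10; w11]:
  w00 = 1, w01 = 1, w10 = 1/2, w11 = 0

1 1 1/2 0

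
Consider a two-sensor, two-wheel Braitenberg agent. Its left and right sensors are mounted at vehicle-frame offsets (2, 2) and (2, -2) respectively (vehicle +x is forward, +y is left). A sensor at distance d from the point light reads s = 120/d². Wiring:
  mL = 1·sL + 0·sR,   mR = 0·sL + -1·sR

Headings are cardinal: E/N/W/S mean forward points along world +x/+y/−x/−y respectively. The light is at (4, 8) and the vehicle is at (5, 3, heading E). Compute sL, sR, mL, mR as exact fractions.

left sensor world pos  = (7, 5); dL² = 18
right sensor world pos = (7, 1); dR² = 58
sL = 120/18 = 20/3
sR = 120/58 = 60/29
mL = 1·sL + 0·sR = 20/3
mR = 0·sL + -1·sR = -60/29

20/3 60/29 20/3 -60/29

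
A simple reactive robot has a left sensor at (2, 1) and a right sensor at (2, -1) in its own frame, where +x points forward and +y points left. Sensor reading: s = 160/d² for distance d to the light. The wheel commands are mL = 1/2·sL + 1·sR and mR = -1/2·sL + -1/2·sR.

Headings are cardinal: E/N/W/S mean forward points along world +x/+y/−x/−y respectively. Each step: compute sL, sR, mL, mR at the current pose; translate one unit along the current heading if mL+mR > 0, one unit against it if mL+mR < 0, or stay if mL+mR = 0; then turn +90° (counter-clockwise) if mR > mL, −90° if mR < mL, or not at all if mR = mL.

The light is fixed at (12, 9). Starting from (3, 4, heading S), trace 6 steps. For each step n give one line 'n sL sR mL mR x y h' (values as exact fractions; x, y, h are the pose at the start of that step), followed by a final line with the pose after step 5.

n=0: pose=(3,4,S); sL=160/113, sR=160/149; mL=30000/16837, mR=-20960/16837; mL+mR=80/149 → advance +1; mR−mL=-50960/16837 → turn -1·90°
n=1: pose=(3,3,W); sL=16/17, sR=80/73; mL=1944/1241, mR=-1264/1241; mL+mR=40/73 → advance +1; mR−mL=-3208/1241 → turn -1·90°
n=2: pose=(2,3,N); sL=160/137, sR=160/97; mL=29680/13289, mR=-18720/13289; mL+mR=80/97 → advance +1; mR−mL=-48400/13289 → turn -1·90°
n=3: pose=(2,4,E); sL=2, sR=8/5; mL=13/5, mR=-9/5; mL+mR=4/5 → advance +1; mR−mL=-22/5 → turn -1·90°
n=4: pose=(3,4,S); sL=160/113, sR=160/149; mL=30000/16837, mR=-20960/16837; mL+mR=80/149 → advance +1; mR−mL=-50960/16837 → turn -1·90°
n=5: pose=(3,3,W); sL=16/17, sR=80/73; mL=1944/1241, mR=-1264/1241; mL+mR=40/73 → advance +1; mR−mL=-3208/1241 → turn -1·90°

0 160/113 160/149 30000/16837 -20960/16837 3 4 S
1 16/17 80/73 1944/1241 -1264/1241 3 3 W
2 160/137 160/97 29680/13289 -18720/13289 2 3 N
3 2 8/5 13/5 -9/5 2 4 E
4 160/113 160/149 30000/16837 -20960/16837 3 4 S
5 16/17 80/73 1944/1241 -1264/1241 3 3 W
final 2 3 N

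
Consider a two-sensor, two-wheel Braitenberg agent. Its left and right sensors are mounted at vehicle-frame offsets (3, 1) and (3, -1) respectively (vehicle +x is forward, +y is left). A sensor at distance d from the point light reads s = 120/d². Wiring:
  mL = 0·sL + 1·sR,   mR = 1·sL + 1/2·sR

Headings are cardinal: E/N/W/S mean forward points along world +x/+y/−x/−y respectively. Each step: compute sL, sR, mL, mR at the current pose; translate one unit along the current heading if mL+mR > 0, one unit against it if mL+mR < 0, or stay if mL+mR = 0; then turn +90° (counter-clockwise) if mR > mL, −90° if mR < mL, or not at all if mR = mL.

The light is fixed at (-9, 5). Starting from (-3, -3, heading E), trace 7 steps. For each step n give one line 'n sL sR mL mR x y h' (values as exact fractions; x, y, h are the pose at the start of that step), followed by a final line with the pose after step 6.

n=0: pose=(-3,-3,E); sL=12/13, sR=20/27; mL=20/27, mR=454/351; mL+mR=238/117 → advance +1; mR−mL=194/351 → turn +1·90°
n=1: pose=(-2,-3,N); sL=120/61, sR=120/89; mL=120/89, mR=14340/5429; mL+mR=21660/5429 → advance +1; mR−mL=7020/5429 → turn +1·90°
n=2: pose=(-2,-2,W); sL=3/2, sR=30/13; mL=30/13, mR=69/26; mL+mR=129/26 → advance +1; mR−mL=9/26 → turn +1·90°
n=3: pose=(-3,-2,S); sL=120/149, sR=24/25; mL=24/25, mR=4788/3725; mL+mR=8364/3725 → advance +1; mR−mL=1212/3725 → turn +1·90°
n=4: pose=(-3,-3,E); sL=12/13, sR=20/27; mL=20/27, mR=454/351; mL+mR=238/117 → advance +1; mR−mL=194/351 → turn +1·90°
n=5: pose=(-2,-3,N); sL=120/61, sR=120/89; mL=120/89, mR=14340/5429; mL+mR=21660/5429 → advance +1; mR−mL=7020/5429 → turn +1·90°
n=6: pose=(-2,-2,W); sL=3/2, sR=30/13; mL=30/13, mR=69/26; mL+mR=129/26 → advance +1; mR−mL=9/26 → turn +1·90°

0 12/13 20/27 20/27 454/351 -3 -3 E
1 120/61 120/89 120/89 14340/5429 -2 -3 N
2 3/2 30/13 30/13 69/26 -2 -2 W
3 120/149 24/25 24/25 4788/3725 -3 -2 S
4 12/13 20/27 20/27 454/351 -3 -3 E
5 120/61 120/89 120/89 14340/5429 -2 -3 N
6 3/2 30/13 30/13 69/26 -2 -2 W
final -3 -2 S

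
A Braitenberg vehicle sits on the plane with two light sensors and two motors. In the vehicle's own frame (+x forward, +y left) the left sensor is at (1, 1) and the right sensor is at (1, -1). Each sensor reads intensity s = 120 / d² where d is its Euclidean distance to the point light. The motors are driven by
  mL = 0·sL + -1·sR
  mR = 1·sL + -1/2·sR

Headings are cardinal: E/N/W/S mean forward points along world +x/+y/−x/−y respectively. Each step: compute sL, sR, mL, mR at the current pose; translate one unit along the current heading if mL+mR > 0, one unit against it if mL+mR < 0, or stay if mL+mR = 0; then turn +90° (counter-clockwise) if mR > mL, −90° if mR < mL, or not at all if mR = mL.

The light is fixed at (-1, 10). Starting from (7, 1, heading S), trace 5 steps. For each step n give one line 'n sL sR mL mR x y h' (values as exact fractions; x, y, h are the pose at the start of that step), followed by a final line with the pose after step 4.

0 120/181 120/149 -120/149 7020/26969 7 1 S
1 12/13 20/27 -20/27 194/351 7 2 E
2 24/17 120/113 -120/113 1692/1921 6 2 N
3 15/17 6/5 -6/5 24/85 6 1 W
4 120/181 120/149 -120/149 7020/26969 7 1 S
final 7 2 E

n=0: pose=(7,1,S); sL=120/181, sR=120/149; mL=-120/149, mR=7020/26969; mL+mR=-14700/26969 → advance -1; mR−mL=28740/26969 → turn +1·90°
n=1: pose=(7,2,E); sL=12/13, sR=20/27; mL=-20/27, mR=194/351; mL+mR=-22/117 → advance -1; mR−mL=454/351 → turn +1·90°
n=2: pose=(6,2,N); sL=24/17, sR=120/113; mL=-120/113, mR=1692/1921; mL+mR=-348/1921 → advance -1; mR−mL=3732/1921 → turn +1·90°
n=3: pose=(6,1,W); sL=15/17, sR=6/5; mL=-6/5, mR=24/85; mL+mR=-78/85 → advance -1; mR−mL=126/85 → turn +1·90°
n=4: pose=(7,1,S); sL=120/181, sR=120/149; mL=-120/149, mR=7020/26969; mL+mR=-14700/26969 → advance -1; mR−mL=28740/26969 → turn +1·90°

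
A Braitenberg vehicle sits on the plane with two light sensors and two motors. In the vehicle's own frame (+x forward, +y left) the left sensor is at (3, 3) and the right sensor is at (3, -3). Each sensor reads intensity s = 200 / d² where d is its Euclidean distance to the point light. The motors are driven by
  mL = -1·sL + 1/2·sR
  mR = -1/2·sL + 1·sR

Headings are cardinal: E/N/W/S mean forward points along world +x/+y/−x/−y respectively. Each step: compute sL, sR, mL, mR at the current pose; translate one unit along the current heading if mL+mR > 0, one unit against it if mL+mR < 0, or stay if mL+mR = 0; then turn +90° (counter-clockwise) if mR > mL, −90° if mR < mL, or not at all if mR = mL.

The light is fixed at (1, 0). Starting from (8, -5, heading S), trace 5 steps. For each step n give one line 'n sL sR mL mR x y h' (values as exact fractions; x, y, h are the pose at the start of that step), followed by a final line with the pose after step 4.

n=0: pose=(8,-5,S); sL=50/41, sR=5/2; mL=5/164, mR=155/82; mL+mR=315/164 → advance +1; mR−mL=305/164 → turn +1·90°
n=1: pose=(8,-6,E); sL=200/109, sR=200/181; mL=-25300/19729, mR=3700/19729; mL+mR=-21600/19729 → advance -1; mR−mL=29000/19729 → turn +1·90°
n=2: pose=(7,-6,N); sL=100/9, sR=20/9; mL=-10, mR=-10/3; mL+mR=-40/3 → advance -1; mR−mL=20/3 → turn +1·90°
n=3: pose=(7,-7,W); sL=200/109, sR=8; mL=236/109, mR=772/109; mL+mR=1008/109 → advance +1; mR−mL=536/109 → turn +1·90°
n=4: pose=(6,-7,S); sL=50/41, sR=25/13; mL=-275/1066, mR=700/533; mL+mR=1125/1066 → advance +1; mR−mL=1675/1066 → turn +1·90°

0 50/41 5/2 5/164 155/82 8 -5 S
1 200/109 200/181 -25300/19729 3700/19729 8 -6 E
2 100/9 20/9 -10 -10/3 7 -6 N
3 200/109 8 236/109 772/109 7 -7 W
4 50/41 25/13 -275/1066 700/533 6 -7 S
final 6 -8 E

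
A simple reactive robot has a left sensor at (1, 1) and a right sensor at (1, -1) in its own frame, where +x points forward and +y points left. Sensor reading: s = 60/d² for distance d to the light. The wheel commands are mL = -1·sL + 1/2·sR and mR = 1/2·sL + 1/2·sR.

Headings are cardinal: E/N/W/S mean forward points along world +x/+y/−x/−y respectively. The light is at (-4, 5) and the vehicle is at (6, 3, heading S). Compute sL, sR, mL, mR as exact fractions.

left sensor world pos  = (7, 2); dL² = 130
right sensor world pos = (5, 2); dR² = 90
sL = 60/130 = 6/13
sR = 60/90 = 2/3
mL = -1·sL + 1/2·sR = -5/39
mR = 1/2·sL + 1/2·sR = 22/39

6/13 2/3 -5/39 22/39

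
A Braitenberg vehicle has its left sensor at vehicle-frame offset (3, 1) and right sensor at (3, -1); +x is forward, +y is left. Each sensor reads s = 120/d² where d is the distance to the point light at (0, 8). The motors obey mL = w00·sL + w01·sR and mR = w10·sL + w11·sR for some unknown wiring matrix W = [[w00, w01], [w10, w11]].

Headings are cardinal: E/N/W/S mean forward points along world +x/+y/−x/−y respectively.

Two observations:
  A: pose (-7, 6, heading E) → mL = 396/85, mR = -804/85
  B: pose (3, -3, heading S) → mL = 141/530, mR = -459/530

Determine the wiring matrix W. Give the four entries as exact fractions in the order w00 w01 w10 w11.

1 -1/2 -1 -1/2

obs A: pose=(-7,6,E) → sL=120/17, sR=24/5, mL=396/85, mR=-804/85
obs B: pose=(3,-3,S) → sL=30/53, sR=3/5, mL=141/530, mR=-459/530
sensor matrix S = [[120/17, 24/5], [30/53, 3/5]]; det S = 1368/901
solve [mL_A; mL_B] = S·[w00; w01] and [mR_A; mR_B] = S·[w10; w11]:
  w00 = 1, w01 = -1/2, w10 = -1, w11 = -1/2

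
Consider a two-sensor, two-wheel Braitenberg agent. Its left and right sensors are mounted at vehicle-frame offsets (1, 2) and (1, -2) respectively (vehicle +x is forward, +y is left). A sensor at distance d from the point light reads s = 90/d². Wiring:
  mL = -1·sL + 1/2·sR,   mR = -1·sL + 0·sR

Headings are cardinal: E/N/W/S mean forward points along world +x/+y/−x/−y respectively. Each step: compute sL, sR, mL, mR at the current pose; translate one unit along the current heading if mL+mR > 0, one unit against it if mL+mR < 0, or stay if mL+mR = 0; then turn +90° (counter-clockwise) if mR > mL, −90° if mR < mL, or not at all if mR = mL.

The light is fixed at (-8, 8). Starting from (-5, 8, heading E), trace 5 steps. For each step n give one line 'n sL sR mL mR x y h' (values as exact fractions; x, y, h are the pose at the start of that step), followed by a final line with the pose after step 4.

n=0: pose=(-5,8,E); sL=9/2, sR=9/2; mL=-9/4, mR=-9/2; mL+mR=-27/4 → advance -1; mR−mL=-9/4 → turn -1·90°
n=1: pose=(-6,8,S); sL=90/17, sR=90; mL=675/17, mR=-90/17; mL+mR=585/17 → advance +1; mR−mL=-45 → turn -1·90°
n=2: pose=(-6,7,W); sL=9, sR=45; mL=27/2, mR=-9; mL+mR=9/2 → advance +1; mR−mL=-45/2 → turn -1·90°
n=3: pose=(-7,7,N); sL=90, sR=10; mL=-85, mR=-90; mL+mR=-175 → advance -1; mR−mL=-5 → turn -1·90°
n=4: pose=(-7,6,E); sL=45/2, sR=9/2; mL=-81/4, mR=-45/2; mL+mR=-171/4 → advance -1; mR−mL=-9/4 → turn -1·90°

0 9/2 9/2 -9/4 -9/2 -5 8 E
1 90/17 90 675/17 -90/17 -6 8 S
2 9 45 27/2 -9 -6 7 W
3 90 10 -85 -90 -7 7 N
4 45/2 9/2 -81/4 -45/2 -7 6 E
final -8 6 S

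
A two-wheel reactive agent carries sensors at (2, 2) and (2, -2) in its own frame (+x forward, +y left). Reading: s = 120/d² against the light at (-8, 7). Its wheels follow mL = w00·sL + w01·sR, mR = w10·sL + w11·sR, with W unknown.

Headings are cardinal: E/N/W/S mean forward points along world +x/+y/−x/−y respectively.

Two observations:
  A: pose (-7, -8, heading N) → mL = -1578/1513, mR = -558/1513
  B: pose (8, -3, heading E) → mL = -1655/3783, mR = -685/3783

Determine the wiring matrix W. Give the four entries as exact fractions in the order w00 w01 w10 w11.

-1 -1/2 -1 1/2

obs A: pose=(-7,-8,N) → sL=12/17, sR=60/89, mL=-1578/1513, mR=-558/1513
obs B: pose=(8,-3,E) → sL=30/97, sR=10/39, mL=-1655/3783, mR=-685/3783
sensor matrix S = [[12/17, 60/89], [30/97, 10/39]]; det S = -52480/1907893
solve [mL_A; mL_B] = S·[w00; w01] and [mR_A; mR_B] = S·[w10; w11]:
  w00 = -1, w01 = -1/2, w10 = -1, w11 = 1/2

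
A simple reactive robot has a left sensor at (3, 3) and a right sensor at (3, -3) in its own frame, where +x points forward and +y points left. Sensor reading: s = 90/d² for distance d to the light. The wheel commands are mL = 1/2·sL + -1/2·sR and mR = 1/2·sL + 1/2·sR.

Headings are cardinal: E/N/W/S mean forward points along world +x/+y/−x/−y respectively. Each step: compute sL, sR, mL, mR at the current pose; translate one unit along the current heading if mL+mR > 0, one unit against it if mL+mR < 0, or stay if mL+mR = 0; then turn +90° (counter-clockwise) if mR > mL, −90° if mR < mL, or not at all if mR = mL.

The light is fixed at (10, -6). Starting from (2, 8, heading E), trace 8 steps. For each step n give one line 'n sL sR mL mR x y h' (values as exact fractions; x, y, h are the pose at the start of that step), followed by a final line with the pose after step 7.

0 45/157 45/73 -1890/11461 5175/11461 2 8 E
1 90/389 18/61 -756/23729 6246/23729 3 8 N
2 45/122 45/212 2025/25864 7515/25864 3 9 W
3 90/169 18/53 864/8957 3906/8957 2 9 S
4 45/157 45/73 -1890/11461 5175/11461 2 8 E
5 90/389 18/61 -756/23729 6246/23729 3 8 N
6 45/122 45/212 2025/25864 7515/25864 3 9 W
7 90/169 18/53 864/8957 3906/8957 2 9 S
final 2 8 E

n=0: pose=(2,8,E); sL=45/157, sR=45/73; mL=-1890/11461, mR=5175/11461; mL+mR=45/157 → advance +1; mR−mL=45/73 → turn +1·90°
n=1: pose=(3,8,N); sL=90/389, sR=18/61; mL=-756/23729, mR=6246/23729; mL+mR=90/389 → advance +1; mR−mL=18/61 → turn +1·90°
n=2: pose=(3,9,W); sL=45/122, sR=45/212; mL=2025/25864, mR=7515/25864; mL+mR=45/122 → advance +1; mR−mL=45/212 → turn +1·90°
n=3: pose=(2,9,S); sL=90/169, sR=18/53; mL=864/8957, mR=3906/8957; mL+mR=90/169 → advance +1; mR−mL=18/53 → turn +1·90°
n=4: pose=(2,8,E); sL=45/157, sR=45/73; mL=-1890/11461, mR=5175/11461; mL+mR=45/157 → advance +1; mR−mL=45/73 → turn +1·90°
n=5: pose=(3,8,N); sL=90/389, sR=18/61; mL=-756/23729, mR=6246/23729; mL+mR=90/389 → advance +1; mR−mL=18/61 → turn +1·90°
n=6: pose=(3,9,W); sL=45/122, sR=45/212; mL=2025/25864, mR=7515/25864; mL+mR=45/122 → advance +1; mR−mL=45/212 → turn +1·90°
n=7: pose=(2,9,S); sL=90/169, sR=18/53; mL=864/8957, mR=3906/8957; mL+mR=90/169 → advance +1; mR−mL=18/53 → turn +1·90°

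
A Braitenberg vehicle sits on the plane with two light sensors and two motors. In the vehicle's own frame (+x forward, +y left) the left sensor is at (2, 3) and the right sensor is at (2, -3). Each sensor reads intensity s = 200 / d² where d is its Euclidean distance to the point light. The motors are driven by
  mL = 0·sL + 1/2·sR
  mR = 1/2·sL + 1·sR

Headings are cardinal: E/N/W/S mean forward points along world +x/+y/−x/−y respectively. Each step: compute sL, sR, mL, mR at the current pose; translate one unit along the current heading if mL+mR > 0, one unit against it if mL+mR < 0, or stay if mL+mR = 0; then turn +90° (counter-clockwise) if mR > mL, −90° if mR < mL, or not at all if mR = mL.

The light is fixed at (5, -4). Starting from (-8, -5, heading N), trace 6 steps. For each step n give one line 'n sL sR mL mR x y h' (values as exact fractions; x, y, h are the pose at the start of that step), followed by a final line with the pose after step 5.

n=0: pose=(-8,-5,N); sL=200/257, sR=200/101; mL=100/101, mR=61500/25957; mL+mR=87200/25957 → advance +1; mR−mL=35800/25957 → turn +1·90°
n=1: pose=(-8,-4,W); sL=100/117, sR=100/117; mL=50/117, mR=50/39; mL+mR=200/117 → advance +1; mR−mL=100/117 → turn +1·90°
n=2: pose=(-9,-4,S); sL=8/5, sR=200/293; mL=100/293, mR=2172/1465; mL+mR=2672/1465 → advance +1; mR−mL=1672/1465 → turn +1·90°
n=3: pose=(-9,-5,E); sL=50/37, sR=5/4; mL=5/8, mR=285/148; mL+mR=755/296 → advance +1; mR−mL=385/296 → turn +1·90°
n=4: pose=(-8,-5,N); sL=200/257, sR=200/101; mL=100/101, mR=61500/25957; mL+mR=87200/25957 → advance +1; mR−mL=35800/25957 → turn +1·90°
n=5: pose=(-8,-4,W); sL=100/117, sR=100/117; mL=50/117, mR=50/39; mL+mR=200/117 → advance +1; mR−mL=100/117 → turn +1·90°

0 200/257 200/101 100/101 61500/25957 -8 -5 N
1 100/117 100/117 50/117 50/39 -8 -4 W
2 8/5 200/293 100/293 2172/1465 -9 -4 S
3 50/37 5/4 5/8 285/148 -9 -5 E
4 200/257 200/101 100/101 61500/25957 -8 -5 N
5 100/117 100/117 50/117 50/39 -8 -4 W
final -9 -4 S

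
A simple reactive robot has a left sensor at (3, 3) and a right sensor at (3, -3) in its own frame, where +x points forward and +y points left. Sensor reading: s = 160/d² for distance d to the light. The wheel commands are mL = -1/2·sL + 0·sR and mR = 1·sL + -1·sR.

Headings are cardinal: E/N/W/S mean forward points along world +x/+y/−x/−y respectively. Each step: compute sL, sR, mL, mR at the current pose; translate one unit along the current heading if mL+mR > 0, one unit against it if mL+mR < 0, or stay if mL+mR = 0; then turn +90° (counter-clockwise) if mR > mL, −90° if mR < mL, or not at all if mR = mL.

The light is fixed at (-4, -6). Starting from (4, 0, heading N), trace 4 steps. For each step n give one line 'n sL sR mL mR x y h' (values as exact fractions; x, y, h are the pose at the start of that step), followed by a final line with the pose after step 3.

0 80/53 80/101 -40/53 3840/5353 4 0 N
1 160/29 160/89 -80/29 9600/2581 4 -1 W
2 20/13 8 -10/13 -84/13 3 -1 S
3 32/5 160/97 -16/5 2304/485 3 0 W
final 2 0 S

n=0: pose=(4,0,N); sL=80/53, sR=80/101; mL=-40/53, mR=3840/5353; mL+mR=-200/5353 → advance -1; mR−mL=7880/5353 → turn +1·90°
n=1: pose=(4,-1,W); sL=160/29, sR=160/89; mL=-80/29, mR=9600/2581; mL+mR=2480/2581 → advance +1; mR−mL=16720/2581 → turn +1·90°
n=2: pose=(3,-1,S); sL=20/13, sR=8; mL=-10/13, mR=-84/13; mL+mR=-94/13 → advance -1; mR−mL=-74/13 → turn -1·90°
n=3: pose=(3,0,W); sL=32/5, sR=160/97; mL=-16/5, mR=2304/485; mL+mR=752/485 → advance +1; mR−mL=3856/485 → turn +1·90°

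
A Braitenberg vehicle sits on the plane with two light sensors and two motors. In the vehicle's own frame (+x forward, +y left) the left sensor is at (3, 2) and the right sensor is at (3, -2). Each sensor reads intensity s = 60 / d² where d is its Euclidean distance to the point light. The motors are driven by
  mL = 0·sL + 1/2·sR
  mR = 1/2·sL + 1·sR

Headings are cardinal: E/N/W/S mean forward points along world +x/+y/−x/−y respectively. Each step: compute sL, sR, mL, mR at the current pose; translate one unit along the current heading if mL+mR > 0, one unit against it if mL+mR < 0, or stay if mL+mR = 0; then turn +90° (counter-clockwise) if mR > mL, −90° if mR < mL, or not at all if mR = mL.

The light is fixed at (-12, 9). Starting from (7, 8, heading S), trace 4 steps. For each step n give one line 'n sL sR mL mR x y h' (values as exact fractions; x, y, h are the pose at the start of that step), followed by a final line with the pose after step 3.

0 60/457 12/61 6/61 7314/27877 7 8 S
1 15/121 3/25 3/50 1101/6050 7 7 E
2 12/65 12/97 6/97 1362/6305 8 7 N
3 30/149 6/29 3/29 1329/4321 8 8 W
final 7 8 S

n=0: pose=(7,8,S); sL=60/457, sR=12/61; mL=6/61, mR=7314/27877; mL+mR=10056/27877 → advance +1; mR−mL=4572/27877 → turn +1·90°
n=1: pose=(7,7,E); sL=15/121, sR=3/25; mL=3/50, mR=1101/6050; mL+mR=732/3025 → advance +1; mR−mL=369/3025 → turn +1·90°
n=2: pose=(8,7,N); sL=12/65, sR=12/97; mL=6/97, mR=1362/6305; mL+mR=1752/6305 → advance +1; mR−mL=972/6305 → turn +1·90°
n=3: pose=(8,8,W); sL=30/149, sR=6/29; mL=3/29, mR=1329/4321; mL+mR=1776/4321 → advance +1; mR−mL=882/4321 → turn +1·90°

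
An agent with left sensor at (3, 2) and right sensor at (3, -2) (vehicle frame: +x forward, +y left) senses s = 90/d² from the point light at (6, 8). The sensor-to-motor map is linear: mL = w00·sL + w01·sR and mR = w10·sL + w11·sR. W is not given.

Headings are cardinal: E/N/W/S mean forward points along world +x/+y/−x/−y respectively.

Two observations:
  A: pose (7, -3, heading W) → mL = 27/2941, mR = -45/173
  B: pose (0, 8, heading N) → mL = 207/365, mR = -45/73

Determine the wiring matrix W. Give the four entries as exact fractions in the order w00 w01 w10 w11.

-1 1/2 -1/2 0

obs A: pose=(7,-3,W) → sL=90/173, sR=18/17, mL=27/2941, mR=-45/173
obs B: pose=(0,8,N) → sL=90/73, sR=18/5, mL=207/365, mR=-45/73
sensor matrix S = [[90/173, 18/17], [90/73, 18/5]]; det S = 121824/214693
solve [mL_A; mL_B] = S·[w00; w01] and [mR_A; mR_B] = S·[w10; w11]:
  w00 = -1, w01 = 1/2, w10 = -1/2, w11 = 0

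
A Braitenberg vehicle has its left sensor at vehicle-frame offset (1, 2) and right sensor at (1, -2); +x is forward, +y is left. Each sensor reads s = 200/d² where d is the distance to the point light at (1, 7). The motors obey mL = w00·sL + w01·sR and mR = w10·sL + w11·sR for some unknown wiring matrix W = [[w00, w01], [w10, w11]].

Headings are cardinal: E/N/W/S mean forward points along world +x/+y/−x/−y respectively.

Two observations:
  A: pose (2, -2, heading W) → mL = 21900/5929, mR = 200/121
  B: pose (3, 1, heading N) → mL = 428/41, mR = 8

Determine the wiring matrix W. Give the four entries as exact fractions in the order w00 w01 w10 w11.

1 1/2 1 0

obs A: pose=(2,-2,W) → sL=200/121, sR=200/49, mL=21900/5929, mR=200/121
obs B: pose=(3,1,N) → sL=8, sR=200/41, mL=428/41, mR=8
sensor matrix S = [[200/121, 200/49], [8, 200/41]]; det S = -5977600/243089
solve [mL_A; mL_B] = S·[w00; w01] and [mR_A; mR_B] = S·[w10; w11]:
  w00 = 1, w01 = 1/2, w10 = 1, w11 = 0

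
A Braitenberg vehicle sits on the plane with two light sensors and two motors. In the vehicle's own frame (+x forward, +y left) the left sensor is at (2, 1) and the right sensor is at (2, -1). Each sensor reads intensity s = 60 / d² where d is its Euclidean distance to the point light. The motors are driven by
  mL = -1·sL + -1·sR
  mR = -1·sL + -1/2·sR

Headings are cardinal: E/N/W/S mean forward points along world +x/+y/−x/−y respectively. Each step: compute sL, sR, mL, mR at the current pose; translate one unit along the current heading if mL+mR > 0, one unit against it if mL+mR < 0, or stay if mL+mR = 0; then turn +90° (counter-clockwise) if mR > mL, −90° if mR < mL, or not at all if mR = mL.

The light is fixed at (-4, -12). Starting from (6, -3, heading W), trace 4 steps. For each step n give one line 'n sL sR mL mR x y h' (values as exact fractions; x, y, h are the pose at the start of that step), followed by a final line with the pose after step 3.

0 15/32 15/41 -1095/1312 -855/1312 6 -3 W
1 60/193 60/149 -20520/28757 -14730/28757 7 -3 S
2 6/29 6/25 -324/725 -237/725 7 -2 E
3 4/15 12/53 -392/795 -302/795 6 -2 N
final 6 -3 W

n=0: pose=(6,-3,W); sL=15/32, sR=15/41; mL=-1095/1312, mR=-855/1312; mL+mR=-975/656 → advance -1; mR−mL=15/82 → turn +1·90°
n=1: pose=(7,-3,S); sL=60/193, sR=60/149; mL=-20520/28757, mR=-14730/28757; mL+mR=-35250/28757 → advance -1; mR−mL=30/149 → turn +1·90°
n=2: pose=(7,-2,E); sL=6/29, sR=6/25; mL=-324/725, mR=-237/725; mL+mR=-561/725 → advance -1; mR−mL=3/25 → turn +1·90°
n=3: pose=(6,-2,N); sL=4/15, sR=12/53; mL=-392/795, mR=-302/795; mL+mR=-694/795 → advance -1; mR−mL=6/53 → turn +1·90°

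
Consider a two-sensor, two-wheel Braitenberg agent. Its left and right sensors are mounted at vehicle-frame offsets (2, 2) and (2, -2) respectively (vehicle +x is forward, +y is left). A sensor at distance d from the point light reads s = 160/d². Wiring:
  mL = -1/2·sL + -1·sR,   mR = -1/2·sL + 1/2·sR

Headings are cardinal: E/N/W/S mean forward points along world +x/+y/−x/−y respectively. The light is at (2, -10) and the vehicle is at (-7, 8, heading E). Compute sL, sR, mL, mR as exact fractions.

left sensor world pos  = (-5, 10); dL² = 449
right sensor world pos = (-5, 6); dR² = 305
sL = 160/449 = 160/449
sR = 160/305 = 32/61
mL = -1/2·sL + -1·sR = -19248/27389
mR = -1/2·sL + 1/2·sR = 2304/27389

160/449 32/61 -19248/27389 2304/27389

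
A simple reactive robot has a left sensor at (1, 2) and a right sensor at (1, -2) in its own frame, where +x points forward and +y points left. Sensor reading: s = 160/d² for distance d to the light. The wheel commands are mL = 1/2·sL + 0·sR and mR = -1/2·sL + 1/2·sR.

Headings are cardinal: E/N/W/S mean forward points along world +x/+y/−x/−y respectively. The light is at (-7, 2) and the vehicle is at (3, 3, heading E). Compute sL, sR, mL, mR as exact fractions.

16/13 80/61 8/13 32/793

left sensor world pos  = (4, 5); dL² = 130
right sensor world pos = (4, 1); dR² = 122
sL = 160/130 = 16/13
sR = 160/122 = 80/61
mL = 1/2·sL + 0·sR = 8/13
mR = -1/2·sL + 1/2·sR = 32/793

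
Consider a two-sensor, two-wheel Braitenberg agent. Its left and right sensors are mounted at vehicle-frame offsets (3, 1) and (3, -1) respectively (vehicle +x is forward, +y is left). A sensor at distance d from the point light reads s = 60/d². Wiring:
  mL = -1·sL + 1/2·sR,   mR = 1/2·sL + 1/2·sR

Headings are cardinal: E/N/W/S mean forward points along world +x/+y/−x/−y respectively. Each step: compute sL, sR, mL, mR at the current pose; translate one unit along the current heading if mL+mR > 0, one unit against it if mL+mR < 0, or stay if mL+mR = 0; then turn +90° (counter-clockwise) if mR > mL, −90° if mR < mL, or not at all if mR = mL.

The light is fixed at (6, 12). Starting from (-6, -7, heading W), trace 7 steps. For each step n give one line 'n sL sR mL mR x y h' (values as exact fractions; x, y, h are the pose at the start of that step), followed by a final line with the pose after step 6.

n=0: pose=(-6,-7,W); sL=12/125, sR=20/183; mL=-946/22875, mR=2348/22875; mL+mR=1402/22875 → advance +1; mR−mL=18/125 → turn +1·90°
n=1: pose=(-7,-7,S); sL=15/157, sR=3/34; mL=-549/10676, mR=981/10676; mL+mR=108/2669 → advance +1; mR−mL=45/314 → turn +1·90°
n=2: pose=(-7,-8,E); sL=60/461, sR=60/541; mL=-18630/249401, mR=30060/249401; mL+mR=11430/249401 → advance +1; mR−mL=90/461 → turn +1·90°
n=3: pose=(-6,-8,N); sL=30/229, sR=6/41; mL=-543/9389, mR=1302/9389; mL+mR=759/9389 → advance +1; mR−mL=45/229 → turn +1·90°
n=4: pose=(-6,-7,W); sL=12/125, sR=20/183; mL=-946/22875, mR=2348/22875; mL+mR=1402/22875 → advance +1; mR−mL=18/125 → turn +1·90°
n=5: pose=(-7,-7,S); sL=15/157, sR=3/34; mL=-549/10676, mR=981/10676; mL+mR=108/2669 → advance +1; mR−mL=45/314 → turn +1·90°
n=6: pose=(-7,-8,E); sL=60/461, sR=60/541; mL=-18630/249401, mR=30060/249401; mL+mR=11430/249401 → advance +1; mR−mL=90/461 → turn +1·90°

0 12/125 20/183 -946/22875 2348/22875 -6 -7 W
1 15/157 3/34 -549/10676 981/10676 -7 -7 S
2 60/461 60/541 -18630/249401 30060/249401 -7 -8 E
3 30/229 6/41 -543/9389 1302/9389 -6 -8 N
4 12/125 20/183 -946/22875 2348/22875 -6 -7 W
5 15/157 3/34 -549/10676 981/10676 -7 -7 S
6 60/461 60/541 -18630/249401 30060/249401 -7 -8 E
final -6 -8 N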